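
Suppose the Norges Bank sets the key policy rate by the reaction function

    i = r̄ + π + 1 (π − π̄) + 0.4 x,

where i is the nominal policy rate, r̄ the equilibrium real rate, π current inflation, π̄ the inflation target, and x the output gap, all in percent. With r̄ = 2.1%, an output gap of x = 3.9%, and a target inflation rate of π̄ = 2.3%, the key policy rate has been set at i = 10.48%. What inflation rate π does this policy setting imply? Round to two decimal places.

Collecting π: i = r̄ + (1 + 1) π − 1 π̄ + 0.4 x
2 π = 10.48 − 2.1 + 1 × 2.3 − 0.4 × 3.9 = 9.12
π = 9.12 / 2 = 4.56

4.56%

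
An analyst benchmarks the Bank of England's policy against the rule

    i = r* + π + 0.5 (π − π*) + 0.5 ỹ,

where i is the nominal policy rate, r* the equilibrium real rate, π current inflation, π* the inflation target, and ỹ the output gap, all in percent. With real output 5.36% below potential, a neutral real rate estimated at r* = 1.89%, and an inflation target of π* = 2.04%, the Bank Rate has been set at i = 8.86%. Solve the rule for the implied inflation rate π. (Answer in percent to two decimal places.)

Output 5.36% below potential → ỹ = -5.36.
Collecting π: i = r* + (1 + 0.5) π − 0.5 π* + 0.5 ỹ
1.5 π = 8.86 − 1.89 + 0.5 × 2.04 − 0.5 × (-5.36) = 10.67
π = 10.67 / 1.5 = 7.11

7.11%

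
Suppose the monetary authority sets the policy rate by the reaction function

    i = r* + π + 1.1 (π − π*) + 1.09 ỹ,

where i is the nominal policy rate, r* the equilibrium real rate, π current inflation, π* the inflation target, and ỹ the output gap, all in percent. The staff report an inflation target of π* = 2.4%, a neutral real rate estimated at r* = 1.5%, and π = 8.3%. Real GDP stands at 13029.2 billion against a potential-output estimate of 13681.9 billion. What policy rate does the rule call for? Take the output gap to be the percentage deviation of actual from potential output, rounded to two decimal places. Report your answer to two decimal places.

11.09%

Output gap = 100 × (13029.2 − 13681.9) / 13681.9 = -4.77%.
i = 1.50 + 8.30 + 1.1 × (8.30 − 2.40) + 1.09 × (-4.77)
   = 1.50 + 8.3 + 6.49 − 5.1993 = 11.09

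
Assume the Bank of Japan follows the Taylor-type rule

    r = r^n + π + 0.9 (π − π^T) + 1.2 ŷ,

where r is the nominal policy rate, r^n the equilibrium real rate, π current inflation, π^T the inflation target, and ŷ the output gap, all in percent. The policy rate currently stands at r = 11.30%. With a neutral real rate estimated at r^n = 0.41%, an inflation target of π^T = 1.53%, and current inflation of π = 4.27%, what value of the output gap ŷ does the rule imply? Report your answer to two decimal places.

1.2 ŷ = 11.30 − 0.41 − 4.27 − 0.9 × (4.27 − 1.53) = 4.154
ŷ = 4.154 / 1.2 = 3.46

3.46%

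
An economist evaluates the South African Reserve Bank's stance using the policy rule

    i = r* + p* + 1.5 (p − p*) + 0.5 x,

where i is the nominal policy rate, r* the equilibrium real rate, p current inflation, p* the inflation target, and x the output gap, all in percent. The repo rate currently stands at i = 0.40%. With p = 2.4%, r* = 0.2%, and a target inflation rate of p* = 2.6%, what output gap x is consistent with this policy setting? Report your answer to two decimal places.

-4.20%

0.5 x = 0.40 − 0.2 − 2.6 − 1.5 × (2.4 − 2.6) = -2.1
x = -2.1 / 0.5 = -4.20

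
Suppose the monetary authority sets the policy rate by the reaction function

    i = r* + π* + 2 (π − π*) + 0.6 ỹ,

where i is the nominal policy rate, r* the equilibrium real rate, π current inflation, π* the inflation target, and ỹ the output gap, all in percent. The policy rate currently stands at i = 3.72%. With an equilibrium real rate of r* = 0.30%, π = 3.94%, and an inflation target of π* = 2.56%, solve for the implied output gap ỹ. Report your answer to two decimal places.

0.6 ỹ = 3.72 − 0.30 − 2.56 − 2 × (3.94 − 2.56) = -1.9
ỹ = -1.9 / 0.6 = -3.17

-3.17%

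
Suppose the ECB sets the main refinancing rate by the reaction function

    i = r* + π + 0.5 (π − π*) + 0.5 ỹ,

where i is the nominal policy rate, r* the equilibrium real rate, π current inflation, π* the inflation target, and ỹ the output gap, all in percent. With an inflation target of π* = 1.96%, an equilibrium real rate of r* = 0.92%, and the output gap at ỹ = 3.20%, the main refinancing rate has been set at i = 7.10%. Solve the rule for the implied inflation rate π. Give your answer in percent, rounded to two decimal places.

Collecting π: i = r* + (1 + 0.5) π − 0.5 π* + 0.5 ỹ
1.5 π = 7.10 − 0.92 + 0.5 × 1.96 − 0.5 × 3.20 = 5.56
π = 5.56 / 1.5 = 3.71

3.71%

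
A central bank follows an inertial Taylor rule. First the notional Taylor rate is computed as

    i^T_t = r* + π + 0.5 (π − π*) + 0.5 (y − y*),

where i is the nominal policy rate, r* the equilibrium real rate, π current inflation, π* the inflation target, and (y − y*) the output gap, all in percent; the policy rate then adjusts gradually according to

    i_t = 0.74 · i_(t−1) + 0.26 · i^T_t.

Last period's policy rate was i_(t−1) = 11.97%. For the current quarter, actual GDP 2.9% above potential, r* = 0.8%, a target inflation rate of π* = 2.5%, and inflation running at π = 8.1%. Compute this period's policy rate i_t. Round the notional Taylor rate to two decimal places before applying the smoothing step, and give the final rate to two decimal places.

12.28%

Output 2.9% above potential → (y − y*) = 2.9.
i^T_t = 0.8 + 8.1 + 0.5 × (8.1 − 2.5) + 0.5 × 2.9
   = 0.8 + 8.1 + 2.8 + 1.45 = 13.15
i_t = 0.74 × 11.97 + 0.26 × 13.15 = 8.8578 + 3.419 = 12.28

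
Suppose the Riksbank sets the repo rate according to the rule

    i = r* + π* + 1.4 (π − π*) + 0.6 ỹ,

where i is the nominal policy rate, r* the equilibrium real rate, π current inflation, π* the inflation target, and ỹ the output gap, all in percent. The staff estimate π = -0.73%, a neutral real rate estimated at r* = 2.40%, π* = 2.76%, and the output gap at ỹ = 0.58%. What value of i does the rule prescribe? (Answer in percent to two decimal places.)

i = 2.40 + 2.76 + 1.4 × (-0.73 − 2.76) + 0.6 × 0.58
   = 2.40 + 2.76 − 4.886 + 0.348 = 0.62

0.62%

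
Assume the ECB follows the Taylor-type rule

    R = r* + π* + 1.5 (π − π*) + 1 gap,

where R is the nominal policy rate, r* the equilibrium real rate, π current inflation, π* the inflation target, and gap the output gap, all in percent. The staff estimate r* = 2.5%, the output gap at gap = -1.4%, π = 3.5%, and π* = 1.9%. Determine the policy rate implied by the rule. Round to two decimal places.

R = 2.5 + 1.9 + 1.5 × (3.5 − 1.9) + 1 × (-1.4)
   = 2.5 + 1.9 + 2.4 − 1.4 = 5.40

5.40%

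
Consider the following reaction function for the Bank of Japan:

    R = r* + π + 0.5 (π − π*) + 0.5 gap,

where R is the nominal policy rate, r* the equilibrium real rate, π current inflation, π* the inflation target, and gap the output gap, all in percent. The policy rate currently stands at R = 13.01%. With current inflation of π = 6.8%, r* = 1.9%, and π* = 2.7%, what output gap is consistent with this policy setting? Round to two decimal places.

0.5 gap = 13.01 − 1.9 − 6.8 − 0.5 × (6.8 − 2.7) = 2.26
gap = 2.26 / 0.5 = 4.52

4.52%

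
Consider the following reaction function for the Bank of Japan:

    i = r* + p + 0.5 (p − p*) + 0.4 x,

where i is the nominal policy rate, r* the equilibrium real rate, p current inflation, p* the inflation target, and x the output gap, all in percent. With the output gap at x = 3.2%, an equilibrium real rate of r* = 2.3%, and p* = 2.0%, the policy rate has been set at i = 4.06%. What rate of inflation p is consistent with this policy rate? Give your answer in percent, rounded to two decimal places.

Collecting p: i = r* + (1 + 0.5) p − 0.5 p* + 0.4 x
1.5 p = 4.06 − 2.3 + 0.5 × 2.0 − 0.4 × 3.2 = 1.48
p = 1.48 / 1.5 = 0.99

0.99%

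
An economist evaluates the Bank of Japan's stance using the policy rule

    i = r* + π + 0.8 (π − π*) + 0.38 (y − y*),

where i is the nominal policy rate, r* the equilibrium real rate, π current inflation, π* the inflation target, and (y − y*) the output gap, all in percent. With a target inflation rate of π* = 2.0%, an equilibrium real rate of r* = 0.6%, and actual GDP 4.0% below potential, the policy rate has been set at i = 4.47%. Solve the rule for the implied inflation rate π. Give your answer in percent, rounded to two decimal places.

Output 4.0% below potential → (y − y*) = -4.0.
Collecting π: i = r* + (1 + 0.8) π − 0.8 π* + 0.38 (y − y*)
1.8 π = 4.47 − 0.6 + 0.8 × 2.0 − 0.38 × (-4.0) = 6.99
π = 6.99 / 1.8 = 3.88

3.88%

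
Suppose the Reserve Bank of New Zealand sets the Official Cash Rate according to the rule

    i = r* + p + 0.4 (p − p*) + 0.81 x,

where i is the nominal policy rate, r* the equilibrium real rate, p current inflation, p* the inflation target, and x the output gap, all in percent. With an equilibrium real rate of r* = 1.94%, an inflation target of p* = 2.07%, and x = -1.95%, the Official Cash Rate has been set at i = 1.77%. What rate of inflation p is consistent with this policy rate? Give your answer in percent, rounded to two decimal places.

Collecting p: i = r* + (1 + 0.4) p − 0.4 p* + 0.81 x
1.4 p = 1.77 − 1.94 + 0.4 × 2.07 − 0.81 × (-1.95) = 2.2375
p = 2.2375 / 1.4 = 1.60

1.60%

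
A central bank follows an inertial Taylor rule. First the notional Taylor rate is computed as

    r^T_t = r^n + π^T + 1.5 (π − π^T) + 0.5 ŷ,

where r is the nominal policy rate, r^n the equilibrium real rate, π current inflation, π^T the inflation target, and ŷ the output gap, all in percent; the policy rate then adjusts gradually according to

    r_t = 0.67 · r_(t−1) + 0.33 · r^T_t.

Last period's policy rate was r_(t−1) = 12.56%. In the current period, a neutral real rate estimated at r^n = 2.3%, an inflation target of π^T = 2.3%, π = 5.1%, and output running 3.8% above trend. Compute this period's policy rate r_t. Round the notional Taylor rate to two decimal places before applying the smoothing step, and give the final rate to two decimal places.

Output 3.8% above potential → ŷ = 3.8.
r^T_t = 2.3 + 2.3 + 1.5 × (5.1 − 2.3) + 0.5 × 3.8
   = 2.3 + 2.3 + 4.2 + 1.9 = 10.70
r_t = 0.67 × 12.56 + 0.33 × 10.70 = 8.4152 + 3.531 = 11.95

11.95%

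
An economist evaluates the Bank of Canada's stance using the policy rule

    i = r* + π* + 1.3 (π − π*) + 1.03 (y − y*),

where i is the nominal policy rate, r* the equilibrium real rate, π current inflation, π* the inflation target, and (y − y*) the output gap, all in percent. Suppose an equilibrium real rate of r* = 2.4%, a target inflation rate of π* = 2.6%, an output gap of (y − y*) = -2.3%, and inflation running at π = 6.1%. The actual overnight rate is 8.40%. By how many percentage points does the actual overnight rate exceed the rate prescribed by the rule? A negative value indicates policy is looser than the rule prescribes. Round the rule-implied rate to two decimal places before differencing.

1.22 pp

i = 2.4 + 2.6 + 1.3 × (6.1 − 2.6) + 1.03 × (-2.3)
   = 2.4 + 2.6 + 4.55 − 2.369 = 7.18
Deviation = 8.40 − 7.18 = 1.22 pp.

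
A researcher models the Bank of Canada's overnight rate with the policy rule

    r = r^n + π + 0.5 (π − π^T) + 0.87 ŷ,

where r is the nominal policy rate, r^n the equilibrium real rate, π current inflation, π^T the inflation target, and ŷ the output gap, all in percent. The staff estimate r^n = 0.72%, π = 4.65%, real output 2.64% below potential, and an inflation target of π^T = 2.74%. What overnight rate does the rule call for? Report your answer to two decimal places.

4.03%

Output 2.64% below potential → ŷ = -2.64.
r = 0.72 + 4.65 + 0.5 × (4.65 − 2.74) + 0.87 × (-2.64)
   = 0.72 + 4.65 + 0.955 − 2.2968 = 4.03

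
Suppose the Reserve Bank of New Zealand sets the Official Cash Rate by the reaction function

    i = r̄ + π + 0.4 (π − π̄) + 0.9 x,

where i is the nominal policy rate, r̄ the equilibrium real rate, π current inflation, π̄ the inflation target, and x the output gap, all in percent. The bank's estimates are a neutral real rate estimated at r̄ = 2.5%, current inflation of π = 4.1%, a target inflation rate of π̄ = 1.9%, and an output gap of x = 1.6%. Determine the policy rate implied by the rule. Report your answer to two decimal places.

8.92%

i = 2.5 + 4.1 + 0.4 × (4.1 − 1.9) + 0.9 × 1.6
   = 2.5 + 4.1 + 0.88 + 1.44 = 8.92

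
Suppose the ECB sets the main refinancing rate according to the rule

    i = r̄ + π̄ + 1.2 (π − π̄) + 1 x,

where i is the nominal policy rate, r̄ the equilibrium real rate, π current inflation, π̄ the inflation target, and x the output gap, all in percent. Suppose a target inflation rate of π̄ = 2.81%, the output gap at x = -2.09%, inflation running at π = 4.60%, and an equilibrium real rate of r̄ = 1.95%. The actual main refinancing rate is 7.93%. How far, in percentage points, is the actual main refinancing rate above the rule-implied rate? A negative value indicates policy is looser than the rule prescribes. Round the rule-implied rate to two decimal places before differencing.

i = 1.95 + 2.81 + 1.2 × (4.60 − 2.81) + 1 × (-2.09)
   = 1.95 + 2.81 + 2.148 − 2.09 = 4.82
Deviation = 7.93 − 4.82 = 3.11 pp.

3.11 pp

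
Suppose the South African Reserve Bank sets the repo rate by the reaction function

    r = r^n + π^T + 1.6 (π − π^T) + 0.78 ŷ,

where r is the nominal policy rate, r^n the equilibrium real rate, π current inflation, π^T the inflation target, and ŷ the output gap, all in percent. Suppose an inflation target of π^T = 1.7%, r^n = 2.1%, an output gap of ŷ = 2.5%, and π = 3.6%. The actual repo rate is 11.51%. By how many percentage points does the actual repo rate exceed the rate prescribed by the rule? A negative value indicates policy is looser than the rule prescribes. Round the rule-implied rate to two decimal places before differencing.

2.72 pp

r = 2.1 + 1.7 + 1.6 × (3.6 − 1.7) + 0.78 × 2.5
   = 2.1 + 1.7 + 3.04 + 1.95 = 8.79
Deviation = 11.51 − 8.79 = 2.72 pp.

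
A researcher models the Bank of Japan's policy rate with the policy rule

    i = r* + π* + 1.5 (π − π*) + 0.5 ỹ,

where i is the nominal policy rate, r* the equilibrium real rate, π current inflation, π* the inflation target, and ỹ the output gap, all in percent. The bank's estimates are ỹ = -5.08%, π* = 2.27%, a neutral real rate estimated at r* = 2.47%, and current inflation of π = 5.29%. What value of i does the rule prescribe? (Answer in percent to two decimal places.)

6.73%

i = 2.47 + 2.27 + 1.5 × (5.29 − 2.27) + 0.5 × (-5.08)
   = 2.47 + 2.27 + 4.53 − 2.54 = 6.73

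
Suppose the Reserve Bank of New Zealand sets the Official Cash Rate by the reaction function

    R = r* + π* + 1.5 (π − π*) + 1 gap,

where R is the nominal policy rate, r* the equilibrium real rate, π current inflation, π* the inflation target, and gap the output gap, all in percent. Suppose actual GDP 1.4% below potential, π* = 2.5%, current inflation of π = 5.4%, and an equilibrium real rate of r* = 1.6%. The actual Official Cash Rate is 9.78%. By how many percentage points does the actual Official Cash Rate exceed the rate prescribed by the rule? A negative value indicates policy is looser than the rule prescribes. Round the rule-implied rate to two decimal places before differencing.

2.73 pp

Output 1.4% below potential → gap = -1.4.
R = 1.6 + 2.5 + 1.5 × (5.4 − 2.5) + 1 × (-1.4)
   = 1.6 + 2.5 + 4.35 − 1.4 = 7.05
Deviation = 9.78 − 7.05 = 2.73 pp.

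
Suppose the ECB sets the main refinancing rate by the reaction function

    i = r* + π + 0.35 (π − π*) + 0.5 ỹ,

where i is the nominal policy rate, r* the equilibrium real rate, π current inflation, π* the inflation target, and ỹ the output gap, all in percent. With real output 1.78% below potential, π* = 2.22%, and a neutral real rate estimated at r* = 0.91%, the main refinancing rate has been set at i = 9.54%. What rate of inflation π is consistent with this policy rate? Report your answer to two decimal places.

Output 1.78% below potential → ỹ = -1.78.
Collecting π: i = r* + (1 + 0.35) π − 0.35 π* + 0.5 ỹ
1.35 π = 9.54 − 0.91 + 0.35 × 2.22 − 0.5 × (-1.78) = 10.297
π = 10.297 / 1.35 = 7.63

7.63%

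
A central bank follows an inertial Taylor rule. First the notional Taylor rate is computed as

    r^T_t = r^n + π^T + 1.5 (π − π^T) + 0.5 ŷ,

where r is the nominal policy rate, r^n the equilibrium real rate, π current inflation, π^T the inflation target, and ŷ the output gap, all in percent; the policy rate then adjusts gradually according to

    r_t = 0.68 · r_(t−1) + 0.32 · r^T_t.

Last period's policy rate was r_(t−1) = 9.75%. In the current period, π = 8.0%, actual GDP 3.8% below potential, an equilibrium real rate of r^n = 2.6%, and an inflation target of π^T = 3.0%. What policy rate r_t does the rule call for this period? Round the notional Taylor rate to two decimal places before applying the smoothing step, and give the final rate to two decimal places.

Output 3.8% below potential → ŷ = -3.8.
r^T_t = 2.6 + 3.0 + 1.5 × (8.0 − 3.0) + 0.5 × (-3.8)
   = 2.6 + 3 + 7.5 − 1.9 = 11.20
r_t = 0.68 × 9.75 + 0.32 × 11.20 = 6.63 + 3.584 = 10.21

10.21%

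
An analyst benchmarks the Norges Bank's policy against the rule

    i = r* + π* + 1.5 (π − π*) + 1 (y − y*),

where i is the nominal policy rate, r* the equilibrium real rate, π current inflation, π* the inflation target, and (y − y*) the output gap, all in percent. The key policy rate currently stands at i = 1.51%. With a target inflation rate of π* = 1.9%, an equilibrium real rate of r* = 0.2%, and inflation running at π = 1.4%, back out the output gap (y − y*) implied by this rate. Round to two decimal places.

1 (y − y*) = 1.51 − 0.2 − 1.9 − 1.5 × (1.4 − 1.9) = 0.16
(y − y*) = 0.16 / 1 = 0.16

0.16%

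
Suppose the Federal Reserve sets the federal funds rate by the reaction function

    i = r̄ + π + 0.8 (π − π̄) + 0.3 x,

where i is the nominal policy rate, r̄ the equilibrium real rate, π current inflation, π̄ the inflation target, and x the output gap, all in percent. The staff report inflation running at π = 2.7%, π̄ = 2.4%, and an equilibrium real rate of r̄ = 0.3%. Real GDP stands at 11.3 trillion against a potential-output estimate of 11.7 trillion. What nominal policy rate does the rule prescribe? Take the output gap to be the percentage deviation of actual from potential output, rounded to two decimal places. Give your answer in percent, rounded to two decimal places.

Output gap = 100 × (11.3 − 11.7) / 11.7 = -3.42%.
i = 0.30 + 2.70 + 0.8 × (2.70 − 2.40) + 0.3 × (-3.42)
   = 0.30 + 2.7 + 0.24 − 1.026 = 2.21

2.21%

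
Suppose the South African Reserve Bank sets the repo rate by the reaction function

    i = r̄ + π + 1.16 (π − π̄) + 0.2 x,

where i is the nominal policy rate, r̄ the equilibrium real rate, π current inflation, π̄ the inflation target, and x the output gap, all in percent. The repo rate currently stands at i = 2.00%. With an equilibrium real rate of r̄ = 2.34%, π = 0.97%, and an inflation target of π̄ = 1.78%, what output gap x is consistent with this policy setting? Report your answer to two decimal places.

-1.85%

0.2 x = 2.00 − 2.34 − 0.97 − 1.16 × (0.97 − 1.78) = -0.3704
x = -0.3704 / 0.2 = -1.85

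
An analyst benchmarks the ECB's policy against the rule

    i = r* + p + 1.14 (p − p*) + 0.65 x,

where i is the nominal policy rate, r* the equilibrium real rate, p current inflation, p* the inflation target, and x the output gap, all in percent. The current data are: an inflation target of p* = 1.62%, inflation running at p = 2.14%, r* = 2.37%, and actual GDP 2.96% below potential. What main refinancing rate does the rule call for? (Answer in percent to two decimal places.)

Output 2.96% below potential → x = -2.96.
i = 2.37 + 2.14 + 1.14 × (2.14 − 1.62) + 0.65 × (-2.96)
   = 2.37 + 2.14 + 0.5928 − 1.924 = 3.18

3.18%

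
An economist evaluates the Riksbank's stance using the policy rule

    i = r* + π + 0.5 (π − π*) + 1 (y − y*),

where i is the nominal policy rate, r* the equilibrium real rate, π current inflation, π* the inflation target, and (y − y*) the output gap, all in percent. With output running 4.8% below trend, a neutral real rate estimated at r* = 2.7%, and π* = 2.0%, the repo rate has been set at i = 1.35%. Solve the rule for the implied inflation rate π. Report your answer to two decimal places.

2.97%

Output 4.8% below potential → (y − y*) = -4.8.
Collecting π: i = r* + (1 + 0.5) π − 0.5 π* + 1 (y − y*)
1.5 π = 1.35 − 2.7 + 0.5 × 2.0 − 1 × (-4.8) = 4.45
π = 4.45 / 1.5 = 2.97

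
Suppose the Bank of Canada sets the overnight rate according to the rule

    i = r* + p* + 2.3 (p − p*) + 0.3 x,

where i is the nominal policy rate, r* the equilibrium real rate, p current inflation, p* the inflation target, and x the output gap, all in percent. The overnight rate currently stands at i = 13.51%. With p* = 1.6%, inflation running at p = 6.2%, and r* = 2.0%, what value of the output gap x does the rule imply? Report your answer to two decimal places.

0.3 x = 13.51 − 2.0 − 1.6 − 2.3 × (6.2 − 1.6) = -0.67
x = -0.67 / 0.3 = -2.23

-2.23%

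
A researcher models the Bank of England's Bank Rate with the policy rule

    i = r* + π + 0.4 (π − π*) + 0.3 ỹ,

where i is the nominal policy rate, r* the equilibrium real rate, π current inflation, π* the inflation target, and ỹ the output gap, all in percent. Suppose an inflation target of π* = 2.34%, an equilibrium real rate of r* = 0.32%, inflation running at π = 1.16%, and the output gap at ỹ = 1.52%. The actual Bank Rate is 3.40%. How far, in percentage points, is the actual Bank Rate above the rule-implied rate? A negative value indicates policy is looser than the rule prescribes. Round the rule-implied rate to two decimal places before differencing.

1.94 pp

i = 0.32 + 1.16 + 0.4 × (1.16 − 2.34) + 0.3 × 1.52
   = 0.32 + 1.16 − 0.472 + 0.456 = 1.46
Deviation = 3.40 − 1.46 = 1.94 pp.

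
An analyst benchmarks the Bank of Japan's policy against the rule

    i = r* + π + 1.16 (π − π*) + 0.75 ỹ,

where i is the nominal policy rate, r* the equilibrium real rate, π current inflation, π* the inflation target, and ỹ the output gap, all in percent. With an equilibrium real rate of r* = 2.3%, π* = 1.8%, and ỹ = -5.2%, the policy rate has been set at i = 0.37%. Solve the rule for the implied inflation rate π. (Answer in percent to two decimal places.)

1.88%

Collecting π: i = r* + (1 + 1.16) π − 1.16 π* + 0.75 ỹ
2.16 π = 0.37 − 2.3 + 1.16 × 1.8 − 0.75 × (-5.2) = 4.058
π = 4.058 / 2.16 = 1.88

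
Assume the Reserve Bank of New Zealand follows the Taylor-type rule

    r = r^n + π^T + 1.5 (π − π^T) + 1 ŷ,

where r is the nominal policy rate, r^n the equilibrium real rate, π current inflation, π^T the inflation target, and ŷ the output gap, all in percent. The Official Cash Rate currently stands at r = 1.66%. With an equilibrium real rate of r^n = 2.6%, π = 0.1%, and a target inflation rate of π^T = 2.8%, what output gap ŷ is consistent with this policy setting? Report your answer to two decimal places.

1 ŷ = 1.66 − 2.6 − 2.8 − 1.5 × (0.1 − 2.8) = 0.31
ŷ = 0.31 / 1 = 0.31

0.31%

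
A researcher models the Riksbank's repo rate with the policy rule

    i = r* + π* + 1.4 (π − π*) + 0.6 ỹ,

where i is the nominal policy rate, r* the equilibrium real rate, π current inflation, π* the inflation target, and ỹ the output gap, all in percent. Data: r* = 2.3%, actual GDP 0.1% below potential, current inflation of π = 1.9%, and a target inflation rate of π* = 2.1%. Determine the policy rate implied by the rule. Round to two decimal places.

Output 0.1% below potential → ỹ = -0.1.
i = 2.3 + 2.1 + 1.4 × (1.9 − 2.1) + 0.6 × (-0.1)
   = 2.3 + 2.1 − 0.28 − 0.06 = 4.06

4.06%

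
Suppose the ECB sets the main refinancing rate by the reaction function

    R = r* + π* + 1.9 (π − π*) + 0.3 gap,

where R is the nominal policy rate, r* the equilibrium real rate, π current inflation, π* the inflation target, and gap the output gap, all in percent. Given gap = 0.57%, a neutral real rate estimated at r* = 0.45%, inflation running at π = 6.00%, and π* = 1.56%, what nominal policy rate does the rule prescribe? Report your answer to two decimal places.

R = 0.45 + 1.56 + 1.9 × (6.00 − 1.56) + 0.3 × 0.57
   = 0.45 + 1.56 + 8.436 + 0.171 = 10.62

10.62%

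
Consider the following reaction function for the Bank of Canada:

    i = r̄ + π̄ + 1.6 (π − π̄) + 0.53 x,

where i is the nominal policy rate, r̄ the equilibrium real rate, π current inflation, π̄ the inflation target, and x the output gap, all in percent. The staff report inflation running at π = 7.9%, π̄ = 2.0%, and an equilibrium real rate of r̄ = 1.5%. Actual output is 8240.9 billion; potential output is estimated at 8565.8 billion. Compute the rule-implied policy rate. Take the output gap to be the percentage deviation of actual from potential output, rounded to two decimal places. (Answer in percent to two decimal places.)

10.93%

Output gap = 100 × (8240.9 − 8565.8) / 8565.8 = -3.79%.
i = 1.50 + 2.00 + 1.6 × (7.90 − 2.00) + 0.53 × (-3.79)
   = 1.50 + 2 + 9.44 − 2.0087 = 10.93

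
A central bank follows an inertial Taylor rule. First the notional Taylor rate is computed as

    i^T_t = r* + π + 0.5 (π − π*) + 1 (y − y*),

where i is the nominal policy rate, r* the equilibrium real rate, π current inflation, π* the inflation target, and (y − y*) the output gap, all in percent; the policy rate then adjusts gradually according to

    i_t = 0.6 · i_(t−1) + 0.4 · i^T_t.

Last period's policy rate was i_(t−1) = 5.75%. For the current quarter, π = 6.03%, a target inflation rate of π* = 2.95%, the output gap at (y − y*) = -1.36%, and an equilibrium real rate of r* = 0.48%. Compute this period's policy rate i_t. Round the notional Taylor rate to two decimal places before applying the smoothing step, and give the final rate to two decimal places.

6.13%

i^T_t = 0.48 + 6.03 + 0.5 × (6.03 − 2.95) + 1 × (-1.36)
   = 0.48 + 6.03 + 1.54 − 1.36 = 6.69
i_t = 0.6 × 5.75 + 0.4 × 6.69 = 3.45 + 2.676 = 6.13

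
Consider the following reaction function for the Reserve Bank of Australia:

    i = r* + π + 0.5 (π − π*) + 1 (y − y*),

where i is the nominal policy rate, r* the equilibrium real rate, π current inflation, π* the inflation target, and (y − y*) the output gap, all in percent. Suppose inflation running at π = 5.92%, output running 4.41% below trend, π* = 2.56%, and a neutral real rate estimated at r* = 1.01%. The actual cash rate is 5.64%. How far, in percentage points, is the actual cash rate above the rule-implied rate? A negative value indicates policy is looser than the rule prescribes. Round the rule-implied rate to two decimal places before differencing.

Output 4.41% below potential → (y − y*) = -4.41.
i = 1.01 + 5.92 + 0.5 × (5.92 − 2.56) + 1 × (-4.41)
   = 1.01 + 5.92 + 1.68 − 4.41 = 4.20
Deviation = 5.64 − 4.20 = 1.44 pp.

1.44 pp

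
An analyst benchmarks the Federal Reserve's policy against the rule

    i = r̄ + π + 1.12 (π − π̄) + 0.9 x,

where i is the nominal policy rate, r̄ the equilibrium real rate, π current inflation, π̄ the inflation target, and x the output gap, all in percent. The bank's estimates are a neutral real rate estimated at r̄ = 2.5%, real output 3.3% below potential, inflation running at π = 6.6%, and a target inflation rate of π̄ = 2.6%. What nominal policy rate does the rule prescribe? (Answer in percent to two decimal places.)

Output 3.3% below potential → x = -3.3.
i = 2.5 + 6.6 + 1.12 × (6.6 − 2.6) + 0.9 × (-3.3)
   = 2.5 + 6.6 + 4.48 − 2.97 = 10.61

10.61%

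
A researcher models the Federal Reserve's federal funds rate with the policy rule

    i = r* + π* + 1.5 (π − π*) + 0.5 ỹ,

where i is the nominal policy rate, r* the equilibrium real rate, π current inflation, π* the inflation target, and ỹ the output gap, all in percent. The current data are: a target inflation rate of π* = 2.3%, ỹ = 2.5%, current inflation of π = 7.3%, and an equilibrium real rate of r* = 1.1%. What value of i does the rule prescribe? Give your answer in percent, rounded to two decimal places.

i = 1.1 + 2.3 + 1.5 × (7.3 − 2.3) + 0.5 × 2.5
   = 1.1 + 2.3 + 7.5 + 1.25 = 12.15

12.15%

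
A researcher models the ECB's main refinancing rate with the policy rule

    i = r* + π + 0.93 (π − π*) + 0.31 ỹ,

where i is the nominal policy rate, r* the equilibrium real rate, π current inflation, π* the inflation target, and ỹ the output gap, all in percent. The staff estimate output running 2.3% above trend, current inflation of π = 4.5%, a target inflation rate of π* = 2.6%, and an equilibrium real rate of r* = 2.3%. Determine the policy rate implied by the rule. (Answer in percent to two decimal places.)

Output 2.3% above potential → ỹ = 2.3.
i = 2.3 + 4.5 + 0.93 × (4.5 − 2.6) + 0.31 × 2.3
   = 2.3 + 4.5 + 1.767 + 0.713 = 9.28

9.28%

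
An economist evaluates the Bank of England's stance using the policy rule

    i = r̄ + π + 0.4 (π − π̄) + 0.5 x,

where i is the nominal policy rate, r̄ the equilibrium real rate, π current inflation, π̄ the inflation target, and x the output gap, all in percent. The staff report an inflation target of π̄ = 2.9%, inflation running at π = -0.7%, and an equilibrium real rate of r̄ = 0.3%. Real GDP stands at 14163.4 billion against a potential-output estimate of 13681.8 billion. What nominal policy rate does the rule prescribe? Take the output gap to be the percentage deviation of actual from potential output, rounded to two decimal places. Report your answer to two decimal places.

Output gap = 100 × (14163.4 − 13681.8) / 13681.8 = 3.52%.
i = 0.30 + (-0.70) + 0.4 × (-0.70 − 2.90) + 0.5 × 3.52
   = 0.30 − 0.7 − 1.44 + 1.76 = -0.08

-0.08%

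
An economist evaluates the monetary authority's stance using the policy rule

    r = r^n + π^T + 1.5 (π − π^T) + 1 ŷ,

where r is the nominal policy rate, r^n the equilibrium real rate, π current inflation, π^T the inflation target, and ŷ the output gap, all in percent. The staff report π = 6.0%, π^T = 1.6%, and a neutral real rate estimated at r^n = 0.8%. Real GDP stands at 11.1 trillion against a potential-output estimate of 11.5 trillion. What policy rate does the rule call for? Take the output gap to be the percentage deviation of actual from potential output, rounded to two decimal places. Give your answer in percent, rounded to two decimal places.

Output gap = 100 × (11.1 − 11.5) / 11.5 = -3.48%.
r = 0.80 + 1.60 + 1.5 × (6.00 − 1.60) + 1 × (-3.48)
   = 0.80 + 1.6 + 6.6 − 3.48 = 5.52

5.52%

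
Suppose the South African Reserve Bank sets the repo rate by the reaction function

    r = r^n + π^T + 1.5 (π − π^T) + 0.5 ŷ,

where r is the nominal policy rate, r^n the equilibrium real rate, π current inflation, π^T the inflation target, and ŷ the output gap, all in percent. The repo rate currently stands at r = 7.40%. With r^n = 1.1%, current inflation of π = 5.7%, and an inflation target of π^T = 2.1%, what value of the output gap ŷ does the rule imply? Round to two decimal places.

0.5 ŷ = 7.40 − 1.1 − 2.1 − 1.5 × (5.7 − 2.1) = -1.2
ŷ = -1.2 / 0.5 = -2.40

-2.40%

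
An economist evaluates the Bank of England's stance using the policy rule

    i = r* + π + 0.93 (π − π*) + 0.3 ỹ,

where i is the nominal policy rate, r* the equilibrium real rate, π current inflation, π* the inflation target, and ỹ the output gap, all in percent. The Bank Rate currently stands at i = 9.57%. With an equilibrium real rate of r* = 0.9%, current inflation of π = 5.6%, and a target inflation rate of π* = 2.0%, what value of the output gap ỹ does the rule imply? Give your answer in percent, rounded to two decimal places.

0.3 ỹ = 9.57 − 0.9 − 5.6 − 0.93 × (5.6 − 2.0) = -0.278
ỹ = -0.278 / 0.3 = -0.93

-0.93%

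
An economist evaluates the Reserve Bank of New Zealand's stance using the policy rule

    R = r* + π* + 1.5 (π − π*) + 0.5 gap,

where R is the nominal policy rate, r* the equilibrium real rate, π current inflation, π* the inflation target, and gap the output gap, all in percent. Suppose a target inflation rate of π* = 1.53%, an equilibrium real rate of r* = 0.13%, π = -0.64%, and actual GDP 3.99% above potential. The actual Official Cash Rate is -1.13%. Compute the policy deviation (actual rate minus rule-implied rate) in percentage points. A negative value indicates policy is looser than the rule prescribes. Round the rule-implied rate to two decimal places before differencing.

-1.53 pp

Output 3.99% above potential → gap = 3.99.
R = 0.13 + 1.53 + 1.5 × (-0.64 − 1.53) + 0.5 × 3.99
   = 0.13 + 1.53 − 3.255 + 1.995 = 0.40
Deviation = -1.13 − 0.40 = -1.53 pp.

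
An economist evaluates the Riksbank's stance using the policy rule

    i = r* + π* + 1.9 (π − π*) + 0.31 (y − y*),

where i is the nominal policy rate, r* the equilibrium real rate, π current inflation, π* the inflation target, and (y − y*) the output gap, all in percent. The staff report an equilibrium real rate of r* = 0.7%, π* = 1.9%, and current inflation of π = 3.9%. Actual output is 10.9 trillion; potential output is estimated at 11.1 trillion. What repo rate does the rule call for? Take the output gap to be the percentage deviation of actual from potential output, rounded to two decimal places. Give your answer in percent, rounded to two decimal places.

Output gap = 100 × (10.9 − 11.1) / 11.1 = -1.80%.
i = 0.70 + 1.90 + 1.9 × (3.90 − 1.90) + 0.31 × (-1.80)
   = 0.70 + 1.9 + 3.8 − 0.558 = 5.84

5.84%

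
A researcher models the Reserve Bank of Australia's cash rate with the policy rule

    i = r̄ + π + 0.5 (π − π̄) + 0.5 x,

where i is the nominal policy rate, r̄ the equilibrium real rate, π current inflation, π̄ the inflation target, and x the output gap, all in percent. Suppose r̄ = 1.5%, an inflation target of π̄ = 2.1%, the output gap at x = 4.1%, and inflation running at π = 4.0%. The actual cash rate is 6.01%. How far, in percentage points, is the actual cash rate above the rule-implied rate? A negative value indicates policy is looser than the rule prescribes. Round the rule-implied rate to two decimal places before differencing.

-2.49 pp

i = 1.5 + 4.0 + 0.5 × (4.0 − 2.1) + 0.5 × 4.1
   = 1.5 + 4 + 0.95 + 2.05 = 8.50
Deviation = 6.01 − 8.50 = -2.49 pp.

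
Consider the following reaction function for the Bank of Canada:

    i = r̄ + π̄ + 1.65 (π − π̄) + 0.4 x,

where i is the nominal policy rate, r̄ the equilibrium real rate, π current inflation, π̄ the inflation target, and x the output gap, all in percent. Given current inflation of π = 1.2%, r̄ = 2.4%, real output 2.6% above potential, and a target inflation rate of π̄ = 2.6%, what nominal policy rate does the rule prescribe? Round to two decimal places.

Output 2.6% above potential → x = 2.6.
i = 2.4 + 2.6 + 1.65 × (1.2 − 2.6) + 0.4 × 2.6
   = 2.4 + 2.6 − 2.31 + 1.04 = 3.73

3.73%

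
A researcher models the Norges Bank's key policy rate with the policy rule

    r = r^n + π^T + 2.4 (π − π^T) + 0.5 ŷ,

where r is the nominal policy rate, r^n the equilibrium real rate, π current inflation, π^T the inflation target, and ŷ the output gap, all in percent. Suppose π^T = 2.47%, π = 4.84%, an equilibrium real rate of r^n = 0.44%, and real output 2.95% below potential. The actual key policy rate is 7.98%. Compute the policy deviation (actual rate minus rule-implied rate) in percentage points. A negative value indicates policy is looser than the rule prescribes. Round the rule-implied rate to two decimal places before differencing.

0.86 pp

Output 2.95% below potential → ŷ = -2.95.
r = 0.44 + 2.47 + 2.4 × (4.84 − 2.47) + 0.5 × (-2.95)
   = 0.44 + 2.47 + 5.688 − 1.475 = 7.12
Deviation = 7.98 − 7.12 = 0.86 pp.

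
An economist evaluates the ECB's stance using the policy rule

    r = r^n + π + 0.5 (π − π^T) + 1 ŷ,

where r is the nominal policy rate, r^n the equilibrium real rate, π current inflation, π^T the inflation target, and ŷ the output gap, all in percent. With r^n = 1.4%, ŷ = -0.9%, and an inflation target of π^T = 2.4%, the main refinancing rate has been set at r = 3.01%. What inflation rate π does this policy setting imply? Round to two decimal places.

Collecting π: r = r^n + (1 + 0.5) π − 0.5 π^T + 1 ŷ
1.5 π = 3.01 − 1.4 + 0.5 × 2.4 − 1 × (-0.9) = 3.71
π = 3.71 / 1.5 = 2.47

2.47%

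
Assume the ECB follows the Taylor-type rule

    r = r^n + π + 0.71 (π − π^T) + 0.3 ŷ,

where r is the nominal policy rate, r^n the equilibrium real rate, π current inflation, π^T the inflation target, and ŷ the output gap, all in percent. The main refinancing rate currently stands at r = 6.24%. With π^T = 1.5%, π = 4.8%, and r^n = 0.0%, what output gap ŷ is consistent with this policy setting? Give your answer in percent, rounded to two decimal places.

0.3 ŷ = 6.24 − 0.0 − 4.8 − 0.71 × (4.8 − 1.5) = -0.903
ŷ = -0.903 / 0.3 = -3.01

-3.01%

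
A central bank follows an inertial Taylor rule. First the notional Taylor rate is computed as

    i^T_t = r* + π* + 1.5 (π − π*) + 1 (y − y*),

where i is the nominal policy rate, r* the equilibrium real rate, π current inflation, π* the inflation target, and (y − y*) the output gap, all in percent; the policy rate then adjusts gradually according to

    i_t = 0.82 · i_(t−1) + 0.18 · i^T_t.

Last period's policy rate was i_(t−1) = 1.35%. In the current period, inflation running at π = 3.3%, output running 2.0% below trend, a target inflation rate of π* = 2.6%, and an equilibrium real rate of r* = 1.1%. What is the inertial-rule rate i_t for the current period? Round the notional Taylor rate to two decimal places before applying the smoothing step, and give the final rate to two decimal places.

Output 2.0% below potential → (y − y*) = -2.0.
i^T_t = 1.1 + 2.6 + 1.5 × (3.3 − 2.6) + 1 × (-2.0)
   = 1.1 + 2.6 + 1.05 − 2 = 2.75
i_t = 0.82 × 1.35 + 0.18 × 2.75 = 1.107 + 0.495 = 1.60

1.60%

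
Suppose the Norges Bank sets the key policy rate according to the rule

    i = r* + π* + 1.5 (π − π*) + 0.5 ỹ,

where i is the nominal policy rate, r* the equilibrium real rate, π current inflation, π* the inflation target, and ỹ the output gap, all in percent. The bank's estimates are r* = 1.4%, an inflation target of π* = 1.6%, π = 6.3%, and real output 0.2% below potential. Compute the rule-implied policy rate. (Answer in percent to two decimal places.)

Output 0.2% below potential → ỹ = -0.2.
i = 1.4 + 1.6 + 1.5 × (6.3 − 1.6) + 0.5 × (-0.2)
   = 1.4 + 1.6 + 7.05 − 0.1 = 9.95

9.95%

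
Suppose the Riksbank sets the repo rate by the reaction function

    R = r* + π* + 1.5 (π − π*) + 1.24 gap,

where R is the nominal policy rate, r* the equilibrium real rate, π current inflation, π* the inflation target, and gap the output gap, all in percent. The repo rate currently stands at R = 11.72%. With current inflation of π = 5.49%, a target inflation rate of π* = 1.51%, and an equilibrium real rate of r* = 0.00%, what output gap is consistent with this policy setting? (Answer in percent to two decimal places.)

1.24 gap = 11.72 − 0.00 − 1.51 − 1.5 × (5.49 − 1.51) = 4.24
gap = 4.24 / 1.24 = 3.42

3.42%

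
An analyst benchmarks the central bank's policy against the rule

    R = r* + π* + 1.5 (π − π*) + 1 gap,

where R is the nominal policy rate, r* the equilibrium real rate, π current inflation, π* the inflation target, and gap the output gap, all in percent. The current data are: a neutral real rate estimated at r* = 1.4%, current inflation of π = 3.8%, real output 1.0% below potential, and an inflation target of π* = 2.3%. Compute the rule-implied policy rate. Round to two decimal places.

4.95%

Output 1.0% below potential → gap = -1.0.
R = 1.4 + 2.3 + 1.5 × (3.8 − 2.3) + 1 × (-1.0)
   = 1.4 + 2.3 + 2.25 − 1 = 4.95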